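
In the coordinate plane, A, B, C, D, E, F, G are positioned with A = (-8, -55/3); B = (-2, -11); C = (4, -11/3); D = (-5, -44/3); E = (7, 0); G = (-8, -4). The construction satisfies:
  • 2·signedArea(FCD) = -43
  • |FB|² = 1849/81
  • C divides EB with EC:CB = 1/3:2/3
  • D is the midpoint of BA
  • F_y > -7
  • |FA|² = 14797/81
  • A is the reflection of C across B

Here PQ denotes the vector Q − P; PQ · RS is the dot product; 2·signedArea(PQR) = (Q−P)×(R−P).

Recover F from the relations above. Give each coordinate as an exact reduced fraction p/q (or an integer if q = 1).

F = (-2, -56/9)

1. F_x = -2  [line 11·x + -9·y + -34 = 0 ∩ |FA|² = 14797/81]
2. F_y = -56/9  [line 11·x + -9·y + -34 = 0 ∩ |FA|² = 14797/81]
   → F = (-2, -56/9)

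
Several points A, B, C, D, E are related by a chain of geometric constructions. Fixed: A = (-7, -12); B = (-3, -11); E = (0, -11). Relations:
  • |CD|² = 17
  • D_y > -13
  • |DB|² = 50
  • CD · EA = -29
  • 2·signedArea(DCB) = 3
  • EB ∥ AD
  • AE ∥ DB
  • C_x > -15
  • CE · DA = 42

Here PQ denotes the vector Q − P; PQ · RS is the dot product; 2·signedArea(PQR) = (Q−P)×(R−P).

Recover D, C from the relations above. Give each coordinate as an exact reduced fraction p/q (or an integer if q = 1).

C = (-14, -13)
D = (-10, -12)

1. D_x = -10  [AE ∥ DB ∩ EB ∥ AD]
2. D_y = -12  [AE ∥ DB ∩ EB ∥ AD]
   → D = (-10, -12)
3. C_x = -14  [CE · DA = 42 ∩ 2·signedArea(DCB) = 3]
4. C_y = -13  [CE · DA = 42 ∩ 2·signedArea(DCB) = 3]
   → C = (-14, -13)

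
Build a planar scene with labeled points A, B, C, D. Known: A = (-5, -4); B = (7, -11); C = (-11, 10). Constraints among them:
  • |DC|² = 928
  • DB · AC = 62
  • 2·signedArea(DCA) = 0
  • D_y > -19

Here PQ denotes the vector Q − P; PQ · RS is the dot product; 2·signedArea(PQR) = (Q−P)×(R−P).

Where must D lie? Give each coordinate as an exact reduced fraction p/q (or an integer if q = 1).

D = (1, -18)

1. D_x = 1  [2·signedArea(DCA) = 0 ∩ DB · AC = 62]
2. D_y = -18  [2·signedArea(DCA) = 0 ∩ DB · AC = 62]
   → D = (1, -18)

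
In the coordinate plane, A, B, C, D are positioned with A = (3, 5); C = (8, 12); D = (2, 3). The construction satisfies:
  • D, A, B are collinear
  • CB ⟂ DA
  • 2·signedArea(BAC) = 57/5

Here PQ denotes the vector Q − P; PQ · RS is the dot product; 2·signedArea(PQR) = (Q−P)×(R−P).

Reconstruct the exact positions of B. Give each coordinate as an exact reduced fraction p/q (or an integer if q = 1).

B = (34/5, 63/5)

1. B_x = 34/5  [D, A, B are collinear ∩ CB ⟂ DA]
2. B_y = 63/5  [D, A, B are collinear ∩ CB ⟂ DA]
   → B = (34/5, 63/5)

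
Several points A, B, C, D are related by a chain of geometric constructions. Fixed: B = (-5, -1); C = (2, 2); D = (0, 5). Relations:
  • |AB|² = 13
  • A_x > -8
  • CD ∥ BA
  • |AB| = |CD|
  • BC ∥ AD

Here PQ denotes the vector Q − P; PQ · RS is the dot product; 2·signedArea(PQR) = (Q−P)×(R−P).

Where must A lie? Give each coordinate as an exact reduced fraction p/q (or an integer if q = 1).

A = (-7, 2)

1. A_x = -7  [BC ∥ AD ∩ CD ∥ BA]
2. A_y = 2  [BC ∥ AD ∩ CD ∥ BA]
   → A = (-7, 2)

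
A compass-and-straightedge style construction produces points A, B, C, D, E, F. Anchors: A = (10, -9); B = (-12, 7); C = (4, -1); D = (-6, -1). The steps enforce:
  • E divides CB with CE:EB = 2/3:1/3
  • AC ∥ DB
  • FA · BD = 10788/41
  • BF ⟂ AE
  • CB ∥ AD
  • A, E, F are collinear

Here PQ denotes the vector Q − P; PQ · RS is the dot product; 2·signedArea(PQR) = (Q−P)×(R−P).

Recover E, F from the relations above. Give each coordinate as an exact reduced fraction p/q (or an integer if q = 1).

1. E_x = -20/3  [E divides CB with CE:EB = 2/3:1/3]
2. E_y = 13/3  [E divides CB with CE:EB = 2/3:1/3]
   → E = (-20/3, 13/3)
3. F_x = -460/41  [A, E, F are collinear ∩ BF ⟂ AE]
4. F_y = 327/41  [A, E, F are collinear ∩ BF ⟂ AE]
   → F = (-460/41, 327/41)

E = (-20/3, 13/3)
F = (-460/41, 327/41)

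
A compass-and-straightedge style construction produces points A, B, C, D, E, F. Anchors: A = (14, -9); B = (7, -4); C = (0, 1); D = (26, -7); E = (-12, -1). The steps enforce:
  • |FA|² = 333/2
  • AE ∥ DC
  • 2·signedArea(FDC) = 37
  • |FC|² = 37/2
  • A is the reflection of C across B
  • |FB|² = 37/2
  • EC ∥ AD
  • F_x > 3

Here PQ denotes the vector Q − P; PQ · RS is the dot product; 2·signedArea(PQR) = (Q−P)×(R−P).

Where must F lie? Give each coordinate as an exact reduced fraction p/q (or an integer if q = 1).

1. F_x = 7/2  [line -8·x + -26·y + -11 = 0 ∩ |FC|² = 37/2]
2. F_y = -3/2  [line -8·x + -26·y + -11 = 0 ∩ |FC|² = 37/2]
   → F = (7/2, -3/2)

F = (7/2, -3/2)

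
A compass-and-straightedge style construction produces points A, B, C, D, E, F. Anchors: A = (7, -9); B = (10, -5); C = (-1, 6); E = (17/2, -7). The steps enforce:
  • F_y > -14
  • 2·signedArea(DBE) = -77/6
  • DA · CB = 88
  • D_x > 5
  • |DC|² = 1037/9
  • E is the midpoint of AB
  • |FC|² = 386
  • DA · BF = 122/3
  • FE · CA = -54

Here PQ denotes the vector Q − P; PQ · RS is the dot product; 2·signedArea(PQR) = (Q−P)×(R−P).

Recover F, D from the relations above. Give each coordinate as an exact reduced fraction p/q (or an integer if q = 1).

D = (16/3, -8/3)
F = (4, -13)

1. D_x = 16/3  [2·signedArea(DBE) = -77/6 ∩ DA · CB = 88]
2. D_y = -8/3  [2·signedArea(DBE) = -77/6 ∩ DA · CB = 88]
   → D = (16/3, -8/3)
3. F_x = 4  [FE · CA = -54 ∩ DA · BF = 122/3]
4. F_y = -13  [FE · CA = -54 ∩ DA · BF = 122/3]
   → F = (4, -13)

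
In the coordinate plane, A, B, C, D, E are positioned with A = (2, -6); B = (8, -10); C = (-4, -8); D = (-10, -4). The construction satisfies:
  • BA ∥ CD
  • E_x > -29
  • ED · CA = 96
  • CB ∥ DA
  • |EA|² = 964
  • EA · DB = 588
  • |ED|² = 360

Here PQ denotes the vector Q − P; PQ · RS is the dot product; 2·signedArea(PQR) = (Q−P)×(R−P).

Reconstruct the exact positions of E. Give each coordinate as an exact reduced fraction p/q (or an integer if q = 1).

1. E_x = -28  [EA · DB = 588 ∩ ED · CA = 96]
2. E_y = 2  [EA · DB = 588 ∩ ED · CA = 96]
   → E = (-28, 2)

E = (-28, 2)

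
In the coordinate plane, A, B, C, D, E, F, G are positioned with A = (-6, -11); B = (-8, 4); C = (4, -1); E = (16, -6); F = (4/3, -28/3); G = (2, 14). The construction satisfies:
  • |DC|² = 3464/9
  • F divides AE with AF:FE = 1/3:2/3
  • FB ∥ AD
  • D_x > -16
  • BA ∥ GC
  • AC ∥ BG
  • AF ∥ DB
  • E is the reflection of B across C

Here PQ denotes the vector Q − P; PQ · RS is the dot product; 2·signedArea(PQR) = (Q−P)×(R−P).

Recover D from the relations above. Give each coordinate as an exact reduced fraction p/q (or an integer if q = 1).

D = (-46/3, 7/3)

1. D_x = -46/3  [AF ∥ DB ∩ FB ∥ AD]
2. D_y = 7/3  [AF ∥ DB ∩ FB ∥ AD]
   → D = (-46/3, 7/3)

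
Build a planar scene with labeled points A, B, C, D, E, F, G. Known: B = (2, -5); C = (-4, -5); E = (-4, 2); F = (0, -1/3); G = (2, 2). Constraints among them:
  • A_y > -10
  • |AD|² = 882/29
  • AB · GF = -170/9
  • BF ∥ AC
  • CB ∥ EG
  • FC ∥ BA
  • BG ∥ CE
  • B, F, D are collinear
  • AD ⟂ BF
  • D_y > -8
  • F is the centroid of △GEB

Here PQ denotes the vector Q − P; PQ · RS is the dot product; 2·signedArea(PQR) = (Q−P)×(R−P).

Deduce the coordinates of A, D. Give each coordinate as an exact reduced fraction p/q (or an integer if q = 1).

1. A_x = -2  [BF ∥ AC ∩ FC ∥ BA]
2. A_y = -29/3  [BF ∥ AC ∩ FC ∥ BA]
   → A = (-2, -29/3)
3. D_x = 89/29  [B, F, D are collinear ∩ AD ⟂ BF]
4. D_y = -652/87  [B, F, D are collinear ∩ AD ⟂ BF]
   → D = (89/29, -652/87)

A = (-2, -29/3)
D = (89/29, -652/87)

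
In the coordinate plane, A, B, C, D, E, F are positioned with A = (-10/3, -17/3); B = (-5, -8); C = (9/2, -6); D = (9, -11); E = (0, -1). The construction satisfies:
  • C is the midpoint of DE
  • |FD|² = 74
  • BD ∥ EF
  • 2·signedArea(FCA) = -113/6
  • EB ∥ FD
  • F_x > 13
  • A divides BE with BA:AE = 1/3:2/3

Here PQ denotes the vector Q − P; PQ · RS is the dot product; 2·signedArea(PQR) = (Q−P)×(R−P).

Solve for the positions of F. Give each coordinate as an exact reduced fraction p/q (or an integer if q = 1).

1. F_x = 14  [EB ∥ FD ∩ BD ∥ EF]
2. F_y = -4  [EB ∥ FD ∩ BD ∥ EF]
   → F = (14, -4)

F = (14, -4)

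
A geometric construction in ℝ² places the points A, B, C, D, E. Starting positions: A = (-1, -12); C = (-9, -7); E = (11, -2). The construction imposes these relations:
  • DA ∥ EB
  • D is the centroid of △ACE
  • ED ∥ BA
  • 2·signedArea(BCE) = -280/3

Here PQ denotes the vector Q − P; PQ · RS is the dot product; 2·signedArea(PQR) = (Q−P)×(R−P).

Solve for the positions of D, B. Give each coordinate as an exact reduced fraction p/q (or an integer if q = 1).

B = (29/3, -7)
D = (1/3, -7)

1. D_x = 1/3  [D is the centroid of △ACE]
2. D_y = -7  [D is the centroid of △ACE]
   → D = (1/3, -7)
3. B_x = 29/3  [ED ∥ BA ∩ DA ∥ EB]
4. B_y = -7  [ED ∥ BA ∩ DA ∥ EB]
   → B = (29/3, -7)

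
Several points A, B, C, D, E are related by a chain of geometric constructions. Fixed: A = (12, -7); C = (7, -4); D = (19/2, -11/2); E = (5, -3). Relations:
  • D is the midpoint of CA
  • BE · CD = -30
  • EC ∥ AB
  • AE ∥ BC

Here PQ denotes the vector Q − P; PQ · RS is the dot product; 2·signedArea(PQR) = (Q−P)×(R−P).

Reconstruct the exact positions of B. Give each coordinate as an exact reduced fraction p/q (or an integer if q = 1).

1. B_x = 14  [AE ∥ BC ∩ EC ∥ AB]
2. B_y = -8  [AE ∥ BC ∩ EC ∥ AB]
   → B = (14, -8)

B = (14, -8)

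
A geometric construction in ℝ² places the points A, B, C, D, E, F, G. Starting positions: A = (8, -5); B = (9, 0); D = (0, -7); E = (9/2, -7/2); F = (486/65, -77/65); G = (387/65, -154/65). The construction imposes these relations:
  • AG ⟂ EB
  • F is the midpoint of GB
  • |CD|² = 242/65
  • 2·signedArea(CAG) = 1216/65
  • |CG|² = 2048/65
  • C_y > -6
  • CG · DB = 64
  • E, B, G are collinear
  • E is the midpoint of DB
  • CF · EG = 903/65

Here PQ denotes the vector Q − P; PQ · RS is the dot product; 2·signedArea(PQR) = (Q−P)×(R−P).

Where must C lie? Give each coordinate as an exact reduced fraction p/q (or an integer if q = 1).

C = (99/65, -378/65)

1. C_x = 99/65  [line -189/130·x + -147/130·y + -567/130 = 0 ∩ |CG|² = 2048/65]
2. C_y = -378/65  [line -189/130·x + -147/130·y + -567/130 = 0 ∩ |CG|² = 2048/65]
   → C = (99/65, -378/65)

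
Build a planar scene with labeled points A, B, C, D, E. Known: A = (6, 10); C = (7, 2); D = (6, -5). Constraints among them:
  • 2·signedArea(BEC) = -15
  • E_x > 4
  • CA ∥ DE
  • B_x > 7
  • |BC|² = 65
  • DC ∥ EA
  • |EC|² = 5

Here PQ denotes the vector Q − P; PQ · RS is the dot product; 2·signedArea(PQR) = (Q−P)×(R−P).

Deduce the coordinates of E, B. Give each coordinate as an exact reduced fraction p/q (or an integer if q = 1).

1. E_x = 5  [DC ∥ EA ∩ CA ∥ DE]
2. E_y = 3  [DC ∥ EA ∩ CA ∥ DE]
   → E = (5, 3)
3. B_x = 8  [line 1·x + 2·y + 4 = 0 ∩ |BC|² = 65]
4. B_y = -6  [line 1·x + 2·y + 4 = 0 ∩ |BC|² = 65]
   → B = (8, -6)

B = (8, -6)
E = (5, 3)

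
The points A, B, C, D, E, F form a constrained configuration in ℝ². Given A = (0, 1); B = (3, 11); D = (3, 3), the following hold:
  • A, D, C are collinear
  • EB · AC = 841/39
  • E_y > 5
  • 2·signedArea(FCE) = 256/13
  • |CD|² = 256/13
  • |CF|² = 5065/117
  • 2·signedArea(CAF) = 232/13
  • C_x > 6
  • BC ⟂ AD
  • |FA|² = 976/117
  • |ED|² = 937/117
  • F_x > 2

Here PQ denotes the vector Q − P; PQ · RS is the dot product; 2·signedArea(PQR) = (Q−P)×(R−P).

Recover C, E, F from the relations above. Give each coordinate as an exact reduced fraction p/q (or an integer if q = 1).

C = (87/13, 71/13)
E = (42/13, 227/39)
F = (36/13, 7/39)

1. C_x = 87/13  [A, D, C are collinear ∩ BC ⟂ AD]
2. C_y = 71/13  [A, D, C are collinear ∩ BC ⟂ AD]
   → C = (87/13, 71/13)
3. E_x = 42/13  [line -87/13·x + -58/13·y + 1856/39 = 0 ∩ |ED|² = 937/117]
4. E_y = 227/39  [line -87/13·x + -58/13·y + 1856/39 = 0 ∩ |ED|² = 937/117]
   → E = (42/13, 227/39)
5. F_x = 36/13  [2·signedArea(FCE) = 256/13 ∩ 2·signedArea(CAF) = 232/13]
6. F_y = 7/39  [2·signedArea(FCE) = 256/13 ∩ 2·signedArea(CAF) = 232/13]
   → F = (36/13, 7/39)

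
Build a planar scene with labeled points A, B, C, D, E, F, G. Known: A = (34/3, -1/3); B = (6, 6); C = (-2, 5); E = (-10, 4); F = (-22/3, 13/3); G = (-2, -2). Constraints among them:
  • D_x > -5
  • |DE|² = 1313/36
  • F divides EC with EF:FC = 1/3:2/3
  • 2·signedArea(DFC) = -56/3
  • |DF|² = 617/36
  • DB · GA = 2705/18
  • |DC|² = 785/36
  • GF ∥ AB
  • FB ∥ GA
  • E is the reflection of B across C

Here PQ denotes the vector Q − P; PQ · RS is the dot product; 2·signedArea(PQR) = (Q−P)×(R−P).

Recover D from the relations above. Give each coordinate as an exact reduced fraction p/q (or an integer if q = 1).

D = (-14/3, 7/6)

1. D_x = -14/3  [2·signedArea(DFC) = -56/3 ∩ DB · GA = 2705/18]
2. D_y = 7/6  [2·signedArea(DFC) = -56/3 ∩ DB · GA = 2705/18]
   → D = (-14/3, 7/6)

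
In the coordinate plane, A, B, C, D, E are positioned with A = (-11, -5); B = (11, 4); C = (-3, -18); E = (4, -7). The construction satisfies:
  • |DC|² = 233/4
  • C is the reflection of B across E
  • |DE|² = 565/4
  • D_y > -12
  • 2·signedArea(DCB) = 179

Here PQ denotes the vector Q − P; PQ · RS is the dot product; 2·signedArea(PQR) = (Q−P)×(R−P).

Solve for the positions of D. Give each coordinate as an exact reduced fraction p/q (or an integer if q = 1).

D = (-7, -23/2)

1. D_x = -7  [line -22·x + 14·y + 7 = 0 ∩ |DC|² = 233/4]
2. D_y = -23/2  [line -22·x + 14·y + 7 = 0 ∩ |DC|² = 233/4]
   → D = (-7, -23/2)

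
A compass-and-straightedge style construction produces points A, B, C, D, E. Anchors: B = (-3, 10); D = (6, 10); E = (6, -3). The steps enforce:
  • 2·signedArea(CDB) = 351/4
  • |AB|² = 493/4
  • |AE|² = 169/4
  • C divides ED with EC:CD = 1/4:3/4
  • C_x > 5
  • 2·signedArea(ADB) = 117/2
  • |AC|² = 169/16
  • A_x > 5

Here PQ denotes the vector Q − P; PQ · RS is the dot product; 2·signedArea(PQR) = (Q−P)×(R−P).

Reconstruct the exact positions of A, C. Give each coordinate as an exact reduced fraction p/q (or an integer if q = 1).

A = (6, 7/2)
C = (6, 1/4)

1. A_y = 7/2  [2·signedArea(ADB) = 117/2]
2. A_x = 6  [|AB|² = 493/4]
   → A = (6, 7/2)
3. C_x = 6  [C divides ED with EC:CD = 1/4:3/4]
4. C_y = 1/4  [C divides ED with EC:CD = 1/4:3/4]
   → C = (6, 1/4)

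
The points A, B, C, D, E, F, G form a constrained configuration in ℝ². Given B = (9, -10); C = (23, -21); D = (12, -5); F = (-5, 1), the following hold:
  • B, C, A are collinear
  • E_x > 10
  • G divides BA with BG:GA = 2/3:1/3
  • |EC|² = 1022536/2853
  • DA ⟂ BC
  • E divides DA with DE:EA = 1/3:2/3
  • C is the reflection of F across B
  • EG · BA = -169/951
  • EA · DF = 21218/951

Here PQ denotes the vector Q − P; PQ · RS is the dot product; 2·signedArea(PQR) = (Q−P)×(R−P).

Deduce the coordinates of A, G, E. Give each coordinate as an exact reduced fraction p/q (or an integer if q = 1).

1. A_x = 2671/317  [B, C, A are collinear ∩ DA ⟂ BC]
2. A_y = -3027/317  [B, C, A are collinear ∩ DA ⟂ BC]
   → A = (2671/317, -3027/317)
3. G_x = 8195/951  [G divides BA with BG:GA = 2/3:1/3]
4. G_y = -9224/951  [G divides BA with BG:GA = 2/3:1/3]
   → G = (8195/951, -9224/951)
5. E_x = 10279/951  [E divides DA with DE:EA = 1/3:2/3]
6. E_y = -6197/951  [E divides DA with DE:EA = 1/3:2/3]
   → E = (10279/951, -6197/951)

A = (2671/317, -3027/317)
E = (10279/951, -6197/951)
G = (8195/951, -9224/951)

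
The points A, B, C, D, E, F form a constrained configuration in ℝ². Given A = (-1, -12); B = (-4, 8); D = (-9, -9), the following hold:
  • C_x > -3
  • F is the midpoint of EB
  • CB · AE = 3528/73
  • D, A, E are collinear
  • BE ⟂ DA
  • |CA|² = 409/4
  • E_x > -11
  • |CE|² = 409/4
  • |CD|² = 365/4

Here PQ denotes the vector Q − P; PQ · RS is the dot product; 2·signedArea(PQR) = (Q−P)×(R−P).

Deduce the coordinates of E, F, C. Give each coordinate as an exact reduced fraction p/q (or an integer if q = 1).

C = (-5/2, -2)
E = (-745/73, -624/73)
F = (-1037/146, -20/73)

1. E_x = -745/73  [D, A, E are collinear ∩ BE ⟂ DA]
2. E_y = -624/73  [D, A, E are collinear ∩ BE ⟂ DA]
   → E = (-745/73, -624/73)
3. F_x = -1037/146  [F is the midpoint of EB]
4. F_y = -20/73  [F is the midpoint of EB]
   → F = (-1037/146, -20/73)
5. C_x = -5/2  [line 672/73·x + -252/73·y + 1176/73 = 0 ∩ |CD|² = 365/4]
6. C_y = -2  [line 672/73·x + -252/73·y + 1176/73 = 0 ∩ |CD|² = 365/4]
   → C = (-5/2, -2)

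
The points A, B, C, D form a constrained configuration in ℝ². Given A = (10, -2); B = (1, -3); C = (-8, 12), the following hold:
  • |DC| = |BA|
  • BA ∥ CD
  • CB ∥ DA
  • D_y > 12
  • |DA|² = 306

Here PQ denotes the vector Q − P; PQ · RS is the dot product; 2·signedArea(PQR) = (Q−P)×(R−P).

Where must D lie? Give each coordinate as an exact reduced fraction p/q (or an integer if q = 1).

1. D_x = 1  [CB ∥ DA ∩ BA ∥ CD]
2. D_y = 13  [CB ∥ DA ∩ BA ∥ CD]
   → D = (1, 13)

D = (1, 13)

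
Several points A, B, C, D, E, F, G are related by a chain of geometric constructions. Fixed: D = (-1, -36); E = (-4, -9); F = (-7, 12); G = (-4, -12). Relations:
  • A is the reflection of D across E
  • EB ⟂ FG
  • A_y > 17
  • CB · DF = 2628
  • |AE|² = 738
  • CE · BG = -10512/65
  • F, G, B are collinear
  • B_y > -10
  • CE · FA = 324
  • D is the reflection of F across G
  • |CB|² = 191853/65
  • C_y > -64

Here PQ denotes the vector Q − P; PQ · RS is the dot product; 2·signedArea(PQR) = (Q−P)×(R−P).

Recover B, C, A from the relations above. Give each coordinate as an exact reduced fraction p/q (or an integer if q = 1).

A = (-7, 18)
B = (-284/65, -588/65)
C = (2, -63)

1. B_x = -284/65  [F, G, B are collinear ∩ EB ⟂ FG]
2. B_y = -588/65  [F, G, B are collinear ∩ EB ⟂ FG]
   → B = (-284/65, -588/65)
3. A_x = -7  [A is the reflection of D across E]
4. A_y = 18  [A is the reflection of D across E]
   → A = (-7, 18)
5. C_x = 2  [CE · BG = -10512/65 ∩ CE · FA = 324]
6. C_y = -63  [CE · BG = -10512/65 ∩ CE · FA = 324]
   → C = (2, -63)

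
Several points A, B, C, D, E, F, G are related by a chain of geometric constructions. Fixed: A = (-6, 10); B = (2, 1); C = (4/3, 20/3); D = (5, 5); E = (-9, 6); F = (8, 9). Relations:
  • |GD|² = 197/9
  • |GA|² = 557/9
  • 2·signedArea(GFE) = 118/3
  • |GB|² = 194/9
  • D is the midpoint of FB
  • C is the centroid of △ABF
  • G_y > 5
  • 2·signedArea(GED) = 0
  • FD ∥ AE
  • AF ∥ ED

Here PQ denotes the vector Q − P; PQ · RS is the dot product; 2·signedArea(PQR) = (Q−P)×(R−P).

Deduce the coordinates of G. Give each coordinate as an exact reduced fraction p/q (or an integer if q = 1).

G = (1/3, 16/3)

1. G_x = 1/3  [2·signedArea(GED) = 0 ∩ 2·signedArea(GFE) = 118/3]
2. G_y = 16/3  [2·signedArea(GED) = 0 ∩ 2·signedArea(GFE) = 118/3]
   → G = (1/3, 16/3)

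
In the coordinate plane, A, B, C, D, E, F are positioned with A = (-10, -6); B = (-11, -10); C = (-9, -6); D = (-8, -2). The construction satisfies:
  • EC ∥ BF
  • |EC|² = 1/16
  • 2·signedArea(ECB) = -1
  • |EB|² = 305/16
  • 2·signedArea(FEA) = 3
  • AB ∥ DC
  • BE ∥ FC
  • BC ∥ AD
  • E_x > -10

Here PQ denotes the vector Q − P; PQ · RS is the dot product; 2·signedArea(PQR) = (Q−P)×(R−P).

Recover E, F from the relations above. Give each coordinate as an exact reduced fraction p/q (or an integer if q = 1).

E = (-37/4, -6)
F = (-43/4, -10)

1. E_x = -37/4  [line 4·x + -2·y + 25 = 0 ∩ |EB|² = 305/16]
2. E_y = -6  [line 4·x + -2·y + 25 = 0 ∩ |EB|² = 305/16]
   → E = (-37/4, -6)
3. F_x = -43/4  [BE ∥ FC ∩ EC ∥ BF]
4. F_y = -10  [BE ∥ FC ∩ EC ∥ BF]
   → F = (-43/4, -10)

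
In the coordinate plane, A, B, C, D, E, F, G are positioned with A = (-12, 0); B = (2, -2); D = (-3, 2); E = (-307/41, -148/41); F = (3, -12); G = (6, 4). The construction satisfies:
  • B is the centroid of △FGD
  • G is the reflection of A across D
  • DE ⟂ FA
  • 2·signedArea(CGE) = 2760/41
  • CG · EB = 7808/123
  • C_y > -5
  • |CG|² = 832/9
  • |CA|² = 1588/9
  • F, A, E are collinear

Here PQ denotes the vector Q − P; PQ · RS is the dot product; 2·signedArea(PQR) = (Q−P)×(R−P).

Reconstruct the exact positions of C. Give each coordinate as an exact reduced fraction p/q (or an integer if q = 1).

C = (2/3, -4)

1. C_x = 2/3  [2·signedArea(CGE) = 2760/41 ∩ CG · EB = 7808/123]
2. C_y = -4  [2·signedArea(CGE) = 2760/41 ∩ CG · EB = 7808/123]
   → C = (2/3, -4)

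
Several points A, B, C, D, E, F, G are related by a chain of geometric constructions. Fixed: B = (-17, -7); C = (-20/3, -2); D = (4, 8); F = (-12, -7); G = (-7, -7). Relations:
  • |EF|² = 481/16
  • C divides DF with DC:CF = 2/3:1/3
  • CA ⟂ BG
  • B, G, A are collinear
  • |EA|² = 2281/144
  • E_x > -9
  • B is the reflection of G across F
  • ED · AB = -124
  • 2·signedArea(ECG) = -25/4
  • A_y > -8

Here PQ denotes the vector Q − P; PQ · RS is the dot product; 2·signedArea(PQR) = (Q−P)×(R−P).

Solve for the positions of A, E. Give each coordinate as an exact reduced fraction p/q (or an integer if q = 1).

A = (-20/3, -7)
E = (-8, -13/4)

1. A_x = -20/3  [B, G, A are collinear ∩ CA ⟂ BG]
2. A_y = -7  [B, G, A are collinear ∩ CA ⟂ BG]
   → A = (-20/3, -7)
3. E_x = -8  [ED · AB = -124 ∩ 2·signedArea(ECG) = -25/4]
4. E_y = -13/4  [ED · AB = -124 ∩ 2·signedArea(ECG) = -25/4]
   → E = (-8, -13/4)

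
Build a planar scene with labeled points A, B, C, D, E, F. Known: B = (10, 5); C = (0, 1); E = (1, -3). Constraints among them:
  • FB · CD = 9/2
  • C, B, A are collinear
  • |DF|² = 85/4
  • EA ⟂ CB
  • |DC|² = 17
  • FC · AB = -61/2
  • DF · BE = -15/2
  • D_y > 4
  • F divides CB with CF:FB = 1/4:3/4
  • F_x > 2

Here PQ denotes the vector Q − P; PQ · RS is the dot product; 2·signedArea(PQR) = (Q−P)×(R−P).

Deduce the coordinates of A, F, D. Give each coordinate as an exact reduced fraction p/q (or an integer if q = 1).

A = (-15/29, 23/29)
D = (-1, 5)
F = (5/2, 2)

1. A_x = -15/29  [C, B, A are collinear ∩ EA ⟂ CB]
2. A_y = 23/29  [C, B, A are collinear ∩ EA ⟂ CB]
   → A = (-15/29, 23/29)
3. F_x = 5/2  [F divides CB with CF:FB = 1/4:3/4]
4. F_y = 2  [F divides CB with CF:FB = 1/4:3/4]
   → F = (5/2, 2)
5. D_x = -1  [DF · BE = -15/2 ∩ FB · CD = 9/2]
6. D_y = 5  [DF · BE = -15/2 ∩ FB · CD = 9/2]
   → D = (-1, 5)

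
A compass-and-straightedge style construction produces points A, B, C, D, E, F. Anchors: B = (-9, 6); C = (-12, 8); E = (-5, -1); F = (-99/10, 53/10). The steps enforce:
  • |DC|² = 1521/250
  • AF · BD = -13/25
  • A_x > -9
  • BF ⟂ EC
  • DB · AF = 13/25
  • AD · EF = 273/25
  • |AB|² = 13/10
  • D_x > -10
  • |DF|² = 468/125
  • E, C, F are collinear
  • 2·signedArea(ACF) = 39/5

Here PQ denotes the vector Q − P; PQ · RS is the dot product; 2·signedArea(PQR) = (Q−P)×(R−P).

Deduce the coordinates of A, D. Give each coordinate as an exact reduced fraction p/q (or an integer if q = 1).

1. A_x = -81/10  [line 27/10·x + 21/10·y + 39/5 = 0 ∩ |AB|² = 13/10]
2. A_y = 67/10  [line 27/10·x + 21/10·y + 39/5 = 0 ∩ |AB|² = 13/10]
   → A = (-81/10, 67/10)
3. D_x = -483/50  [DB · AF = 13/25 ∩ AD · EF = 273/25]
4. D_y = 361/50  [DB · AF = 13/25 ∩ AD · EF = 273/25]
   → D = (-483/50, 361/50)

A = (-81/10, 67/10)
D = (-483/50, 361/50)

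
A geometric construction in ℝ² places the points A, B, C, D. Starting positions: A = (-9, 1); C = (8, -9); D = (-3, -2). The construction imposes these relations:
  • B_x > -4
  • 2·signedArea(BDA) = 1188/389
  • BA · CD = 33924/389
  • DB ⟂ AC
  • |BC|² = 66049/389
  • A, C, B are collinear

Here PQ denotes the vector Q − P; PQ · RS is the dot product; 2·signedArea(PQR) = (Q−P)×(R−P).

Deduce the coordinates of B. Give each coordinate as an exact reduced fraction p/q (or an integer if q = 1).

B = (-1257/389, -931/389)

1. B_x = -1257/389  [A, C, B are collinear ∩ DB ⟂ AC]
2. B_y = -931/389  [A, C, B are collinear ∩ DB ⟂ AC]
   → B = (-1257/389, -931/389)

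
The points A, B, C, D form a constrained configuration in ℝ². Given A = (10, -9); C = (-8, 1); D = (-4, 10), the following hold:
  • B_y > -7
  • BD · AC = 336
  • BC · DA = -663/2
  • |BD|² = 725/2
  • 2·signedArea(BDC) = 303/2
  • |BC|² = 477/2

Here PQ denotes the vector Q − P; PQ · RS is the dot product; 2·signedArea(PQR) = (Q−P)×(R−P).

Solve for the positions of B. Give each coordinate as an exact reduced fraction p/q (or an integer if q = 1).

1. B_x = 11/2  [BD · AC = 336 ∩ 2·signedArea(BDC) = 303/2]
2. B_y = -13/2  [BD · AC = 336 ∩ 2·signedArea(BDC) = 303/2]
   → B = (11/2, -13/2)

B = (11/2, -13/2)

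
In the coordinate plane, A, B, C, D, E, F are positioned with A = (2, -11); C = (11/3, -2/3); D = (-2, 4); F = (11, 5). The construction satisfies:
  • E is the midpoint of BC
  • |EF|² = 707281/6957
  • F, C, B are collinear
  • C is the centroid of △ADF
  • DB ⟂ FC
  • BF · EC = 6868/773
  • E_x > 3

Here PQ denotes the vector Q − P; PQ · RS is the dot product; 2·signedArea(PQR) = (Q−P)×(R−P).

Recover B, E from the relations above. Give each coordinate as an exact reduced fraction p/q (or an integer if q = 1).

B = (1837/773, -1286/773)
E = (7007/2319, -2702/2319)

1. B_x = 1837/773  [F, C, B are collinear ∩ DB ⟂ FC]
2. B_y = -1286/773  [F, C, B are collinear ∩ DB ⟂ FC]
   → B = (1837/773, -1286/773)
3. E_x = 7007/2319  [E is the midpoint of BC]
4. E_y = -2702/2319  [E is the midpoint of BC]
   → E = (7007/2319, -2702/2319)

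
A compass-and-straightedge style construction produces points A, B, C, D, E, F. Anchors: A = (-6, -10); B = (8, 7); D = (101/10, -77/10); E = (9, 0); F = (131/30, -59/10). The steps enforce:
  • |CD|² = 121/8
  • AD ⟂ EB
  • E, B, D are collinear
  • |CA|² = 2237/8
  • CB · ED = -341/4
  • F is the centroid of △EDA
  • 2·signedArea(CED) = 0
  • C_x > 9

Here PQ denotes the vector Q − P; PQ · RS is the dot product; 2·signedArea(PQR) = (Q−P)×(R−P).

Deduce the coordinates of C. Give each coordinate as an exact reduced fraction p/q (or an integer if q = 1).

1. C_x = 191/20  [2·signedArea(CED) = 0 ∩ CB · ED = -341/4]
2. C_y = -77/20  [2·signedArea(CED) = 0 ∩ CB · ED = -341/4]
   → C = (191/20, -77/20)

C = (191/20, -77/20)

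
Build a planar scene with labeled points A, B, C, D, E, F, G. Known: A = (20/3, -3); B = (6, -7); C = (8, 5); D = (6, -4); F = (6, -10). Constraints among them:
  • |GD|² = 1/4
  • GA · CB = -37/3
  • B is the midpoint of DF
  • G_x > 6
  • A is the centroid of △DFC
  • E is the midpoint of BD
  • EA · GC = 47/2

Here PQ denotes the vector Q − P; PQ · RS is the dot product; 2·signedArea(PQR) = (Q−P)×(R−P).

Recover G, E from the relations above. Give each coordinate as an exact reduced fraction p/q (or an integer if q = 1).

E = (6, -11/2)
G = (13/2, -4)

1. G_x = 13/2  [line 2·x + 12·y + 35 = 0 ∩ |GD|² = 1/4]
2. G_y = -4  [line 2·x + 12·y + 35 = 0 ∩ |GD|² = 1/4]
   → G = (13/2, -4)
3. E_x = 6  [E is the midpoint of BD]
4. E_y = -11/2  [E is the midpoint of BD]
   → E = (6, -11/2)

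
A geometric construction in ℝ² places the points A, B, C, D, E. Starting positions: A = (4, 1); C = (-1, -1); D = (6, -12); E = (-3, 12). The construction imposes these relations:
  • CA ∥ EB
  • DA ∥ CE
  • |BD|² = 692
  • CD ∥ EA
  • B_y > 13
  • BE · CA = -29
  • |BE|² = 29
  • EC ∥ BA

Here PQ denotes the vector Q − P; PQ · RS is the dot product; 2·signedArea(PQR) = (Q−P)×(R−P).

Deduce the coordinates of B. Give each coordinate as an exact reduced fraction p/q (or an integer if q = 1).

1. B_x = 2  [EC ∥ BA ∩ CA ∥ EB]
2. B_y = 14  [EC ∥ BA ∩ CA ∥ EB]
   → B = (2, 14)

B = (2, 14)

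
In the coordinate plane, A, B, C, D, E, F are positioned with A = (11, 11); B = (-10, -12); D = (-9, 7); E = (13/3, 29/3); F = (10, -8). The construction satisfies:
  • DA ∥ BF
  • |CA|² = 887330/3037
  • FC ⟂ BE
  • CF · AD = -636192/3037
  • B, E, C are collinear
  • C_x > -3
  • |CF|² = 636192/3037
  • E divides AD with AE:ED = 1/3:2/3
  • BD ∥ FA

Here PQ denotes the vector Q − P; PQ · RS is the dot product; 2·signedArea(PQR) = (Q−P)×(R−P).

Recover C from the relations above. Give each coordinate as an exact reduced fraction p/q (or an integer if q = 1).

C = (-6290/3037, -44/3037)

1. C_x = -6290/3037  [B, E, C are collinear ∩ FC ⟂ BE]
2. C_y = -44/3037  [B, E, C are collinear ∩ FC ⟂ BE]
   → C = (-6290/3037, -44/3037)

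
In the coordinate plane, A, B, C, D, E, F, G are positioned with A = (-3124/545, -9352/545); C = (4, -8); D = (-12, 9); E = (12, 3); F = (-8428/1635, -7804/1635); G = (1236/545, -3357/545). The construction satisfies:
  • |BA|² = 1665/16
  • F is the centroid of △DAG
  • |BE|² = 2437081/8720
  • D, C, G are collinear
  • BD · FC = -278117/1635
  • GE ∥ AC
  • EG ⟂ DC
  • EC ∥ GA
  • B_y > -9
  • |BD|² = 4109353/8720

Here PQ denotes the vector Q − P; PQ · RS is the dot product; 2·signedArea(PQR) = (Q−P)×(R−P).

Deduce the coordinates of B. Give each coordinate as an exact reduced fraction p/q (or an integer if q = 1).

1. B_x = 146/545  [line -14968/1635·x + 5276/1635·y + 51017/1635 = 0 ∩ |BA|² = 1665/16]
2. B_y = -19423/2180  [line -14968/1635·x + 5276/1635·y + 51017/1635 = 0 ∩ |BA|² = 1665/16]
   → B = (146/545, -19423/2180)

B = (146/545, -19423/2180)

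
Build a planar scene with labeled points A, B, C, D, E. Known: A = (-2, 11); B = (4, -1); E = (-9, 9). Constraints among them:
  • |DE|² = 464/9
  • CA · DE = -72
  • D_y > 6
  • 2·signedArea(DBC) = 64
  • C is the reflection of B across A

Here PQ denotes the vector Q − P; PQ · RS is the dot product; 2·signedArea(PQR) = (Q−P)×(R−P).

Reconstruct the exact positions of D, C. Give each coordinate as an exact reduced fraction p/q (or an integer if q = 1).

1. C_x = -8  [C is the reflection of B across A]
2. C_y = 23  [C is the reflection of B across A]
   → C = (-8, 23)
3. D_x = -7/3  [2·signedArea(DBC) = 64 ∩ CA · DE = -72]
4. D_y = 19/3  [2·signedArea(DBC) = 64 ∩ CA · DE = -72]
   → D = (-7/3, 19/3)

C = (-8, 23)
D = (-7/3, 19/3)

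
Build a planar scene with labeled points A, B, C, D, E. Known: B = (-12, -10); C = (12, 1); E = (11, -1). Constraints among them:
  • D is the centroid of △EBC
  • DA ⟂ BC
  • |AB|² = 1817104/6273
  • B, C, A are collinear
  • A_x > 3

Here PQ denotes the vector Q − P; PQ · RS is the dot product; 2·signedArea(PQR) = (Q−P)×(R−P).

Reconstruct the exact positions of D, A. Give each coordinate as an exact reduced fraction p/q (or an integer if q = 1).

1. D_x = 11/3  [D is the centroid of △EBC]
2. D_y = -10/3  [D is the centroid of △EBC]
   → D = (11/3, -10/3)
3. A_x = 2420/697  [B, C, A are collinear ∩ DA ⟂ BC]
4. A_y = -6082/2091  [B, C, A are collinear ∩ DA ⟂ BC]
   → A = (2420/697, -6082/2091)

A = (2420/697, -6082/2091)
D = (11/3, -10/3)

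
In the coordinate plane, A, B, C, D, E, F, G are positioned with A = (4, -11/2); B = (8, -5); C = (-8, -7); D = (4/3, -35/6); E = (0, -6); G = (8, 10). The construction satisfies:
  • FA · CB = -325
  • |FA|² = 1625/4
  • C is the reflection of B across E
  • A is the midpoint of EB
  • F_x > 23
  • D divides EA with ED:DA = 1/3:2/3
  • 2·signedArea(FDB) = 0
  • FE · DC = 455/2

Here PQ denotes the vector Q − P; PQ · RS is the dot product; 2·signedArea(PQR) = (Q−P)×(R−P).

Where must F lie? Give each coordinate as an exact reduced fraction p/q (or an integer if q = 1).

F = (24, -3)

1. F_x = 24  [2·signedArea(FDB) = 0 ∩ FA · CB = -325]
2. F_y = -3  [2·signedArea(FDB) = 0 ∩ FA · CB = -325]
   → F = (24, -3)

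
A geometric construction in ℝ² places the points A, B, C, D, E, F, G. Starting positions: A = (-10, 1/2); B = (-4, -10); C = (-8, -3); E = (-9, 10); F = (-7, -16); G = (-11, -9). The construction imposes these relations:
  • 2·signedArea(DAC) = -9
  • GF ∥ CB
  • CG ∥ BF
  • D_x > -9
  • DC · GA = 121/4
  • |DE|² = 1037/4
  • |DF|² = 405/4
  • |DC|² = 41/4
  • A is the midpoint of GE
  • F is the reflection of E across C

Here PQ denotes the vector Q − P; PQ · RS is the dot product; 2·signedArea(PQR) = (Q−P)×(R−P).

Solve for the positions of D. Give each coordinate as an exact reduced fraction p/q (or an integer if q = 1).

1. D_x = -44/5  [2·signedArea(DAC) = -9 ∩ DC · GA = 121/4]
2. D_y = -61/10  [2·signedArea(DAC) = -9 ∩ DC · GA = 121/4]
   → D = (-44/5, -61/10)

D = (-44/5, -61/10)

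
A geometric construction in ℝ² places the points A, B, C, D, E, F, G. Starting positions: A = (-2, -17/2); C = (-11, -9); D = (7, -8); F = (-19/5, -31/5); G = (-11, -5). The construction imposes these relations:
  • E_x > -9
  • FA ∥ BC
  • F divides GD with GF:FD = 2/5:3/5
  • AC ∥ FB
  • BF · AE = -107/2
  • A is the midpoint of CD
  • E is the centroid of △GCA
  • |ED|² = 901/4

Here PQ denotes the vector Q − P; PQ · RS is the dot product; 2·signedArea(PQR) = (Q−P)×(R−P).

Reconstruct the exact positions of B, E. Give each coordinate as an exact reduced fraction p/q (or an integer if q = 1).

1. B_x = -64/5  [FA ∥ BC ∩ AC ∥ FB]
2. B_y = -67/10  [FA ∥ BC ∩ AC ∥ FB]
   → B = (-64/5, -67/10)
3. E_x = -8  [E is the centroid of △GCA]
4. E_y = -15/2  [E is the centroid of △GCA]
   → E = (-8, -15/2)

B = (-64/5, -67/10)
E = (-8, -15/2)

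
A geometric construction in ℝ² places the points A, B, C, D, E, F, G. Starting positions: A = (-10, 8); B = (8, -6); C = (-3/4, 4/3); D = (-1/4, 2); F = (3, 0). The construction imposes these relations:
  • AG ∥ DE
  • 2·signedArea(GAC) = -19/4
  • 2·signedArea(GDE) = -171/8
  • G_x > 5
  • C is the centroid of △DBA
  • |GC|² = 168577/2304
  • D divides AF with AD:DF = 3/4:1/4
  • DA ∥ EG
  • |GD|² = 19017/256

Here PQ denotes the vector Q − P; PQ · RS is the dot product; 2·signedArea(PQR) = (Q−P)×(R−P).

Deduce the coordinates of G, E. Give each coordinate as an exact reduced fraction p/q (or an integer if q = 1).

E = (251/16, -10)
G = (95/16, -4)

1. G_x = 95/16  [line 20/3·x + 37/4·y + -31/12 = 0 ∩ |GD|² = 19017/256]
2. G_y = -4  [line 20/3·x + 37/4·y + -31/12 = 0 ∩ |GD|² = 19017/256]
   → G = (95/16, -4)
3. E_x = 251/16  [2·signedArea(GDE) = -171/8 ∩ DA ∥ EG]
4. E_y = -10  [2·signedArea(GDE) = -171/8 ∩ DA ∥ EG]
   → E = (251/16, -10)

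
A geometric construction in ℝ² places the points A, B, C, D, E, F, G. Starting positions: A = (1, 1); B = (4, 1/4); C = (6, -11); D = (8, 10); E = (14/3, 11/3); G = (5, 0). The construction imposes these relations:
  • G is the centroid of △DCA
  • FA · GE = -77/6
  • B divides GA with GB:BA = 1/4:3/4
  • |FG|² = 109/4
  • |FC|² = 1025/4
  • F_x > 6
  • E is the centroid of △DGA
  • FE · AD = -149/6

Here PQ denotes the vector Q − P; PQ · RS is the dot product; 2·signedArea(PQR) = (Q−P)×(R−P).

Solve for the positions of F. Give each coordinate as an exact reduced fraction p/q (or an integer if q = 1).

1. F_x = 13/2  [FA · GE = -77/6 ∩ FE · AD = -149/6]
2. F_y = 5  [FA · GE = -77/6 ∩ FE · AD = -149/6]
   → F = (13/2, 5)

F = (13/2, 5)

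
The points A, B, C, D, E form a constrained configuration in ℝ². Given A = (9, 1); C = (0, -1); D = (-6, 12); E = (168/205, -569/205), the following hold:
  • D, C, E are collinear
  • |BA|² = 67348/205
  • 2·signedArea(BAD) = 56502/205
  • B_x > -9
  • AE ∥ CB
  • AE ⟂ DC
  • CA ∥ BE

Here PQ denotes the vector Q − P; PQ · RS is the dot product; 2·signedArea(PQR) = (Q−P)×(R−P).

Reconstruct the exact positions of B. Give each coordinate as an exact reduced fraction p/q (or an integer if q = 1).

B = (-1677/205, -979/205)

1. B_x = -1677/205  [CA ∥ BE ∩ AE ∥ CB]
2. B_y = -979/205  [CA ∥ BE ∩ AE ∥ CB]
   → B = (-1677/205, -979/205)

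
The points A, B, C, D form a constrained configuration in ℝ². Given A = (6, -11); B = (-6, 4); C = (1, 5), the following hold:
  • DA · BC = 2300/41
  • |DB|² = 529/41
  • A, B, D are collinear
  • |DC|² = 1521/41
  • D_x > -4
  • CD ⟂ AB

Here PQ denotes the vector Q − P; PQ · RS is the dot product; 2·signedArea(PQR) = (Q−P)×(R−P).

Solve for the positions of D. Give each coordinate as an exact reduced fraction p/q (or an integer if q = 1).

1. D_x = -154/41  [A, B, D are collinear ∩ CD ⟂ AB]
2. D_y = 49/41  [A, B, D are collinear ∩ CD ⟂ AB]
   → D = (-154/41, 49/41)

D = (-154/41, 49/41)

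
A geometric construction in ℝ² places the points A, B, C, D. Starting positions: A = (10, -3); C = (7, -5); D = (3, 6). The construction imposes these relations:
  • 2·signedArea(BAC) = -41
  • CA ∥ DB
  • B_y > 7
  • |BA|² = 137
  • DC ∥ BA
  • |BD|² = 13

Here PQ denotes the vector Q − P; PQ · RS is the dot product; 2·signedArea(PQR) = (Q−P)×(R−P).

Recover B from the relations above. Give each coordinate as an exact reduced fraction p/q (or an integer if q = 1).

1. B_x = 6  [DC ∥ BA ∩ CA ∥ DB]
2. B_y = 8  [DC ∥ BA ∩ CA ∥ DB]
   → B = (6, 8)

B = (6, 8)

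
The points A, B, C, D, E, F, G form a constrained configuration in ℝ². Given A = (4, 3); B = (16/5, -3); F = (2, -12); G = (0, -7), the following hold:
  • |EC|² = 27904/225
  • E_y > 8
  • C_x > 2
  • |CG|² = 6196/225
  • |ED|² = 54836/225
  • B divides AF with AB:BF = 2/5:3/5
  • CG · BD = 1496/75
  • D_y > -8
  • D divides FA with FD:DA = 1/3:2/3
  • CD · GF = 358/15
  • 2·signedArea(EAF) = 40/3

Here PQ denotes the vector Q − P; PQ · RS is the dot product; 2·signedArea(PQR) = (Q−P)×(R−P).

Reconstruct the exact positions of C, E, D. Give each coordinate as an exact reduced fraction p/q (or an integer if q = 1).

C = (12/5, -7/3)
D = (8/3, -7)
E = (28/5, 25/3)

1. D_x = 8/3  [D divides FA with FD:DA = 1/3:2/3]
2. D_y = -7  [D divides FA with FD:DA = 1/3:2/3]
   → D = (8/3, -7)
3. C_x = 12/5  [CG · BD = 1496/75 ∩ CD · GF = 358/15]
4. C_y = -7/3  [CG · BD = 1496/75 ∩ CD · GF = 358/15]
   → C = (12/5, -7/3)
5. E_x = 28/5  [line 15·x + -2·y + -202/3 = 0 ∩ |EC|² = 27904/225]
6. E_y = 25/3  [line 15·x + -2·y + -202/3 = 0 ∩ |EC|² = 27904/225]
   → E = (28/5, 25/3)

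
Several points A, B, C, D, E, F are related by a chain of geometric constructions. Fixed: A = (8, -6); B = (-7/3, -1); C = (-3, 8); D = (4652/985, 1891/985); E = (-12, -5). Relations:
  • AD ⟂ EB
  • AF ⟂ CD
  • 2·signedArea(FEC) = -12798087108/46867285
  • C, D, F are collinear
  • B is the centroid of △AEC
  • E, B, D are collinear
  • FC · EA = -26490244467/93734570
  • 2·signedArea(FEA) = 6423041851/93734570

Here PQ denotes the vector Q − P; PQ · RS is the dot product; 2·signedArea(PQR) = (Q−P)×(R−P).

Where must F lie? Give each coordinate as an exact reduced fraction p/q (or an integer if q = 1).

F = (993143751/93734570, -253418687/93734570)

1. F_x = 993143751/93734570  [C, D, F are collinear ∩ AF ⟂ CD]
2. F_y = -253418687/93734570  [C, D, F are collinear ∩ AF ⟂ CD]
   → F = (993143751/93734570, -253418687/93734570)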